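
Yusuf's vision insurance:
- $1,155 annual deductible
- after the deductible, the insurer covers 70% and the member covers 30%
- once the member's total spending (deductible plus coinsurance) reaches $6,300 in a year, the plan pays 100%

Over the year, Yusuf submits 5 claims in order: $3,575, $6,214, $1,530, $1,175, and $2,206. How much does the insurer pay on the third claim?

Claim 1 ($3,575): $1,155 to deductible, leaving $2,420; 30% of $2,420 = $726. Cost to member: $1,881. OOP to date $1,881. Insurer: $3,575 − $1,881 = $1,694.
Claim 2 ($6,214): deductible already satisfied, so member's share is 30% × $6,214 = $1,864.20. Cost to member: $1,864.20. OOP to date $3,745.20. Insurer: $6,214 − $1,864.20 = $4,349.80.
Claim 3 ($1,530): 30% coinsurance on $1,530 = $459. Member pays $459; OOP now $4,204.20. Plan pays $1,530 − $459 = $1,071.

$1,071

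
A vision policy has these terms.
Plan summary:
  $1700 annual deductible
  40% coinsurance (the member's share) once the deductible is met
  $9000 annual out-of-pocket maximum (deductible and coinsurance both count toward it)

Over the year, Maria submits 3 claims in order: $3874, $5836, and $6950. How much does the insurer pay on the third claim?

Claim 1 — $3874: deductible takes $1700, $2174 remains; coinsurance $2174 × 40% = $869.60. Member owes $2569.60 (running OOP $2569.60). Insurer: $3874 − $2569.60 = $1304.40.
Claim 2 — $5836: deductible met; 40% of $5836 = $2334.40. Member owes $2334.40 (running OOP $4904). Insurer: $5836 − $2334.40 = $3501.60.
Claim 3 — $6950: deductible already satisfied, so member's share is 40% × $6950 = $2780. Member owes $2780 (running OOP $7684). Insurer: $6950 − $2780 = $4170.

$4170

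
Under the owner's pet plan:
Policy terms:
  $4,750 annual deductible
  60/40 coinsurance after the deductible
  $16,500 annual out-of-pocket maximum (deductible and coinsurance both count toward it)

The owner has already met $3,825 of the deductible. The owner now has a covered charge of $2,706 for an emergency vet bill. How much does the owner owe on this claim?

$1,637.40

$3,825 of the $4,750 deductible is already met, leaving $925.
That leaves $2,706 − $925 = $1,781 for coinsurance.
40% of $1,781 = $712.40 falls to the owner.
Owner responsibility before any cap: $925 + $712.40 = $1,637.40.
Total out-of-pocket so far would be $3,825 + $1,637.40 = $5,462.40, below the $16,500 cap — no reduction.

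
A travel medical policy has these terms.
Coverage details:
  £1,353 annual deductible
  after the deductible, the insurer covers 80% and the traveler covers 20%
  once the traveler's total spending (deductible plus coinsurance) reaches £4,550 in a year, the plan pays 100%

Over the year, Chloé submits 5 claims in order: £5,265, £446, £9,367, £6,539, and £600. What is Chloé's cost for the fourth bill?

Claim 1 (£5,265): deductible takes £1,353, £3,912 remains; 20% of £3,912 = £782.40. Traveler pays £2,135.40; OOP now £2,135.40.
Claim 2 (£446): 20% coinsurance on £446 = £89.20. Cost to traveler: £89.20. OOP to date £2,224.60.
Claim 3 (£9,367): deductible already satisfied, so traveler's share is 20% × £9,367 = £1,873.40. Traveler pays £1,873.40; OOP now £4,098.
Claim 4 (£6,539): deductible met; 20% of £6,539 = £1,307.80. OOP would hit £5,405.80 > £4,550, so the cap limits the traveler to £4,550 − £4,098 = £452.

£452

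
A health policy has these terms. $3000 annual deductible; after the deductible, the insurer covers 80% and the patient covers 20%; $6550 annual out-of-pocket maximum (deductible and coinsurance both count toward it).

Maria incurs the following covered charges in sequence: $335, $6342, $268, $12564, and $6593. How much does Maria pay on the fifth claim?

Bill 1, $335: fully absorbed by the deductible. Cost to patient: $335. OOP to date $335.
Bill 2, $6342: deductible takes $2665, $3677 remains; patient's 20% is $735.40. Cost to patient: $3400.40. OOP to date $3735.40.
Bill 3, $268: deductible met; 20% of $268 = $53.60. Patient pays $53.60; OOP now $3789.
Bill 4, $12564: deductible met; 20% of $12564 = $2512.80. Cost to patient: $2512.80. OOP to date $6301.80.
Bill 5, $6593: deductible already satisfied, so patient's share is 20% × $6593 = $1318.60. Adding that to $6301.80 gives $7620.40, past the $6550 cap; patient pays only $6550 − $6301.80 = $248.20.

$248.20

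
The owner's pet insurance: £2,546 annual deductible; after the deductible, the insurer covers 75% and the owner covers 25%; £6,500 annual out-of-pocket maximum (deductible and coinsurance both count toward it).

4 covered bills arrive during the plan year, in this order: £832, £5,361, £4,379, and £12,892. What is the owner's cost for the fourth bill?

#1 (£832): fully absorbed by the deductible. Owner pays £832; OOP now £832.
#2 (£5,361): £1,714 finishes the deductible; £3,647 goes to coinsurance; 25% of £3,647 = £911.75. Owner owes £2,625.75 (running OOP £3,457.75).
#3 (£4,379): 25% coinsurance on £4,379 = £1,094.75. Owner owes £1,094.75 (running OOP £4,552.50).
#4 (£12,892): 25% coinsurance on £12,892 = £3,223. OOP would hit £7,775.50 > £6,500, so the cap limits the owner to £6,500 − £4,552.50 = £1,947.50.

£1,947.50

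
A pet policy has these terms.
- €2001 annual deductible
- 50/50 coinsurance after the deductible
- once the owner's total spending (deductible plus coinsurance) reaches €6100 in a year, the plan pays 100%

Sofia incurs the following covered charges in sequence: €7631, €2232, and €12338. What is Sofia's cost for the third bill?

€168

Bill 1, €7631: €2001 to deductible, leaving €5630; owner's 50% is €2815. Owner pays €4816; OOP now €4816.
Bill 2, €2232: 50% coinsurance on €2232 = €1116. Owner pays €1116; OOP now €5932.
Bill 3, €12338: 50% coinsurance on €12338 = €6169. Adding that to €5932 gives €12101, past the €6100 cap; owner pays only €6100 − €5932 = €168.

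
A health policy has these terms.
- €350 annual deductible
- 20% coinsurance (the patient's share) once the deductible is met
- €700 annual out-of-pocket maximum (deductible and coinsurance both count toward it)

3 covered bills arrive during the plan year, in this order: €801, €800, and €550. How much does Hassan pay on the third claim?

#1 (€801): €350 finishes the deductible; €451 goes to coinsurance; patient's 20% is €90.20. Patient pays €440.20; OOP now €440.20.
#2 (€800): deductible already satisfied, so patient's share is 20% × €800 = €160. Patient pays €160; OOP now €600.20.
#3 (€550): 20% coinsurance on €550 = €110. OOP would hit €710.20 > €700, so the cap limits the patient to €700 − €600.20 = €99.80.

€99.80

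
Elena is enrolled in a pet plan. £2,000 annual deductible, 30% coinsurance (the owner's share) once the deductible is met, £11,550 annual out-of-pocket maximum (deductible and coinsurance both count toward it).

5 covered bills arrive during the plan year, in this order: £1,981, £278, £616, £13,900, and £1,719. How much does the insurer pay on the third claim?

Bill 1, £1,981: entire amount goes to the deductible. Cost to owner: £1,981. OOP to date £1,981. Plan pays £1,981 − £1,981 = £0.
Bill 2, £278: £19 finishes the deductible; £259 goes to coinsurance; coinsurance £259 × 30% = £77.70. Owner pays £96.70; OOP now £2,077.70. Insurer: £278 − £96.70 = £181.30.
Bill 3, £616: deductible already satisfied, so owner's share is 30% × £616 = £184.80. Owner owes £184.80 (running OOP £2,262.50). Plan pays £616 − £184.80 = £431.20.

£431.20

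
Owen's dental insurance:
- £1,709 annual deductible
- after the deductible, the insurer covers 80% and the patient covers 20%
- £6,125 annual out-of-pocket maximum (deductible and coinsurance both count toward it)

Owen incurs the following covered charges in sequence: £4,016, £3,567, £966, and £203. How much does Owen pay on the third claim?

Claim 1 (£4,016): £1,709 to deductible, leaving £2,307; coinsurance £2,307 × 20% = £461.40. Patient owes £2,170.40 (running OOP £2,170.40).
Claim 2 (£3,567): 20% coinsurance on £3,567 = £713.40. Patient pays £713.40; OOP now £2,883.80.
Claim 3 (£966): deductible already satisfied, so patient's share is 20% × £966 = £193.20. Cost to patient: £193.20. OOP to date £3,077.

£193.20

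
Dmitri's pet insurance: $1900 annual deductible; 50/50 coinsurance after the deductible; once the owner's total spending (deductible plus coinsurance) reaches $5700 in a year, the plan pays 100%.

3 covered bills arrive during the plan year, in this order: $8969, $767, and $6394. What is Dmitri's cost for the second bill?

$265.50

Claim 1 — $8969: deductible takes $1900, $7069 remains; 50% of $7069 = $3534.50. Cost to owner: $5434.50. OOP to date $5434.50.
Claim 2 — $767: 50% coinsurance on $767 = $383.50. Adding that to $5434.50 gives $5818, past the $5700 cap; owner pays only $5700 − $5434.50 = $265.50.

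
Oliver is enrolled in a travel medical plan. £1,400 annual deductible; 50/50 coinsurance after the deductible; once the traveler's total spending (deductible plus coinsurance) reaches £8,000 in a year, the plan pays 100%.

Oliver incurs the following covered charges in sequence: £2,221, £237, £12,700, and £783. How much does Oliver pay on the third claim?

£6,071

Bill 1, £2,221: deductible takes £1,400, £821 remains; traveler's 50% is £410.50. Traveler pays £1,810.50; OOP now £1,810.50.
Bill 2, £237: deductible already satisfied, so traveler's share is 50% × £237 = £118.50. Traveler owes £118.50 (running OOP £1,929).
Bill 3, £12,700: deductible met; 50% of £12,700 = £6,350. That would push OOP to £8,279, over the £8,000 cap, so traveler pays £8,000 − £1,929 = £6,071.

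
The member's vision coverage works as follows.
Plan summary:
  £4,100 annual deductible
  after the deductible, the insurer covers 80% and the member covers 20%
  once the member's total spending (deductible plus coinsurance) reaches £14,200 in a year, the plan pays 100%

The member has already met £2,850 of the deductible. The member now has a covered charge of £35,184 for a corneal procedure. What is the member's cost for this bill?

£2,850 of the £4,100 deductible is already met, leaving £1,250.
The remaining £33,934 (= £35,184 − £1,250) moves to coinsurance.
Coinsurance: £33,934 × 20% = £6,786.80.
That puts the member's cost at £1,250 + £6,786.80 = £8,036.80 before any cap.
Cumulative spending £2,850 + £8,036.80 = £10,886.80 stays under the £14,200 maximum.

£8,036.80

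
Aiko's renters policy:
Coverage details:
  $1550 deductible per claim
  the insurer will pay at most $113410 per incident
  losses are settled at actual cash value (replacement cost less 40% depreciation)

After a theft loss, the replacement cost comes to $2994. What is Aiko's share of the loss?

$2747.60

Depreciate 40%: the covered value is $2994 × 0.6 = $1796.40.
Less the $1550 deductible: $1796.40 − $1550 = $246.40.
That's under the $113410 cap, so the insurer reimburses the full $246.40.
The tenant bears the rest of the original loss: $2994 − $246.40 = $2747.60.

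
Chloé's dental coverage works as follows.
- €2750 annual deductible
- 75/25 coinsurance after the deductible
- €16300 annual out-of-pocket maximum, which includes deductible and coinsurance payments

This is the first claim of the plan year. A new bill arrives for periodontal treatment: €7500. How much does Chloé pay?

€3937.50

Nothing has been paid toward the €2750 deductible, so the first €2750 of this charge is applied there.
After the €2750 deductible portion, €7500 − €2750 = €4750 is subject to coinsurance.
25% of €4750 = €1187.50 falls to the patient.
That puts the patient's cost at €2750 + €1187.50 = €3937.50 before any cap.
Cumulative spending €0 + €3937.50 = €3937.50 stays under the €16300 maximum.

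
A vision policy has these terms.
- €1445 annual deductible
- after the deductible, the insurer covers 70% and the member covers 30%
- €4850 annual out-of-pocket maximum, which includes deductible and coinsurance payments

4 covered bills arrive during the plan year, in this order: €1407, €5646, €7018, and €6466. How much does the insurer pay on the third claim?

€5295.40

#1 (€1407): fully absorbed by the deductible. Cost to member: €1407. OOP to date €1407. Plan pays €1407 − €1407 = €0.
#2 (€5646): €38 to deductible, leaving €5608; coinsurance €5608 × 30% = €1682.40. Member pays €1720.40; OOP now €3127.40. Insurer: €5646 − €1720.40 = €3925.60.
#3 (€7018): 30% coinsurance on €7018 = €2105.40. Adding that to €3127.40 gives €5232.80, past the €4850 cap; member pays only €4850 − €3127.40 = €1722.60. Plan pays €7018 − €1722.60 = €5295.40.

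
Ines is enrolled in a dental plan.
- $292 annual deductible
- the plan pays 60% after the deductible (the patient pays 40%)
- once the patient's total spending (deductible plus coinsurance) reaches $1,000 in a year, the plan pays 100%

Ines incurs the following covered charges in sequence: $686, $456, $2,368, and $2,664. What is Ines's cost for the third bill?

$368

#1 ($686): deductible takes $292, $394 remains; coinsurance $394 × 40% = $157.60. Cost to patient: $449.60. OOP to date $449.60.
#2 ($456): 40% coinsurance on $456 = $182.40. Patient pays $182.40; OOP now $632.
#3 ($2,368): 40% coinsurance on $2,368 = $947.20. Adding that to $632 gives $1,579.20, past the $1,000 cap; patient pays only $1,000 − $632 = $368.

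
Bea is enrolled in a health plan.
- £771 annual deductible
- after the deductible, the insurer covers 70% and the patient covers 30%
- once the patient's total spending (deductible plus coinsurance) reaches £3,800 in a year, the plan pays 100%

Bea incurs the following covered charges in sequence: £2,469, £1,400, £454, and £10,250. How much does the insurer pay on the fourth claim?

Claim 1 — £2,469: £771 finishes the deductible; £1,698 goes to coinsurance; patient's 30% is £509.40. Patient pays £1,280.40; OOP now £1,280.40. Insurer: £2,469 − £1,280.40 = £1,188.60.
Claim 2 — £1,400: deductible already satisfied, so patient's share is 30% × £1,400 = £420. Patient pays £420; OOP now £1,700.40. Insurer: £1,400 − £420 = £980.
Claim 3 — £454: deductible met; 30% of £454 = £136.20. Patient pays £136.20; OOP now £1,836.60. Insurer: £454 − £136.20 = £317.80.
Claim 4 — £10,250: 30% coinsurance on £10,250 = £3,075. OOP would hit £4,911.60 > £3,800, so the cap limits the patient to £3,800 − £1,836.60 = £1,963.40. Plan pays £10,250 − £1,963.40 = £8,286.60.

£8,286.60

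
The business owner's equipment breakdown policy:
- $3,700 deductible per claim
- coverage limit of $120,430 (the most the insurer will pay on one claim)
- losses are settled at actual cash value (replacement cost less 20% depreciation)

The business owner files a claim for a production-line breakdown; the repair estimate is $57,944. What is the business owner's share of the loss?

Depreciate 20%: the covered value is $57,944 × 0.8 = $46,355.20.
Less the $3,700 deductible: $46,355.20 − $3,700 = $42,655.20.
That's under the $120,430 cap, so the insurer reimburses the full $42,655.20.
Out of pocket: $57,944 − $42,655.20 = $15,288.80.

$15,288.80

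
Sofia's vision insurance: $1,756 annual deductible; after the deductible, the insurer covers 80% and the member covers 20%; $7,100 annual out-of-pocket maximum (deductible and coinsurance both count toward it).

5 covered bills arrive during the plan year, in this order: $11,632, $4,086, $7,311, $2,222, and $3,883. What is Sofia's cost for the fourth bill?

$444.40

#1 ($11,632): $1,756 finishes the deductible; $9,876 goes to coinsurance; coinsurance $9,876 × 20% = $1,975.20. Member pays $3,731.20; OOP now $3,731.20.
#2 ($4,086): deductible met; 20% of $4,086 = $817.20. Member owes $817.20 (running OOP $4,548.40).
#3 ($7,311): deductible already satisfied, so member's share is 20% × $7,311 = $1,462.20. Cost to member: $1,462.20. OOP to date $6,010.60.
#4 ($2,222): deductible already satisfied, so member's share is 20% × $2,222 = $444.40. Member owes $444.40 (running OOP $6,455).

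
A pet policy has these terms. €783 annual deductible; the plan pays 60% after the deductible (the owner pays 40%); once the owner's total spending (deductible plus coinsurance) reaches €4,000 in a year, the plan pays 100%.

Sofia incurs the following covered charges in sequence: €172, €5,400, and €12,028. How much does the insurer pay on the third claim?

€10,726.60

Bill 1, €172: entire amount goes to the deductible. Cost to owner: €172. OOP to date €172. Insurer: €172 − €172 = €0.
Bill 2, €5,400: €611 to deductible, leaving €4,789; coinsurance €4,789 × 40% = €1,915.60. Owner pays €2,526.60; OOP now €2,698.60. Insurer: €5,400 − €2,526.60 = €2,873.40.
Bill 3, €12,028: deductible met; 40% of €12,028 = €4,811.20. OOP would hit €7,509.80 > €4,000, so the cap limits the owner to €4,000 − €2,698.60 = €1,301.40. Insurer: €12,028 − €1,301.40 = €10,726.60.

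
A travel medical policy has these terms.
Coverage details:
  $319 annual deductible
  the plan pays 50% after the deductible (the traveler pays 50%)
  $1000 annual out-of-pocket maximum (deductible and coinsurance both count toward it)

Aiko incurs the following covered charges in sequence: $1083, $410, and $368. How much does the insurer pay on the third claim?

$274

Bill 1, $1083: deductible takes $319, $764 remains; 50% of $764 = $382. Traveler owes $701 (running OOP $701). Insurer: $1083 − $701 = $382.
Bill 2, $410: 50% coinsurance on $410 = $205. Traveler pays $205; OOP now $906. Insurer: $410 − $205 = $205.
Bill 3, $368: 50% coinsurance on $368 = $184. Adding that to $906 gives $1090, past the $1000 cap; traveler pays only $1000 − $906 = $94. Plan pays $368 − $94 = $274.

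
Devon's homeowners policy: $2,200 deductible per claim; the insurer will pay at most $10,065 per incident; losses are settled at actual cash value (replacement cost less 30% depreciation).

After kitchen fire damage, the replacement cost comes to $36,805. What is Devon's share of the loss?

Actual cash value after 30% depreciation: $36,805 × 70% = $25,763.50.
Subtract the deductible: $25,763.50 − $2,200 = $23,563.50.
The $10,065 per-incident cap binds; insurer pays $10,065.
Out of pocket: $36,805 − $10,065 = $26,740.

$26,740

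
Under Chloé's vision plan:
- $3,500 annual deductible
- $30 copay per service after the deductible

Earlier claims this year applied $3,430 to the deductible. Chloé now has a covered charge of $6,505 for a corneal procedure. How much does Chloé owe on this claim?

$3,430 of the $3,500 deductible is already met, leaving $70.
After the $70 deductible portion, $6,505 − $70 = $6,435 is subject to the copay.
Copay on this service: $30.
Member responsibility: $70 + $30 = $100.

$100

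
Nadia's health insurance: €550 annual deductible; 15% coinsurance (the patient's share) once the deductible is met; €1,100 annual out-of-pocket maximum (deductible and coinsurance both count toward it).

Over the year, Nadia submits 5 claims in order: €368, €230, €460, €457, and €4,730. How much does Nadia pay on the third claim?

€69

Claim 1 (€368): fully absorbed by the deductible. Cost to patient: €368. OOP to date €368.
Claim 2 (€230): €182 finishes the deductible; €48 goes to coinsurance; 15% of €48 = €7.20. Patient owes €189.20 (running OOP €557.20).
Claim 3 (€460): deductible met; 15% of €460 = €69. Cost to patient: €69. OOP to date €626.20.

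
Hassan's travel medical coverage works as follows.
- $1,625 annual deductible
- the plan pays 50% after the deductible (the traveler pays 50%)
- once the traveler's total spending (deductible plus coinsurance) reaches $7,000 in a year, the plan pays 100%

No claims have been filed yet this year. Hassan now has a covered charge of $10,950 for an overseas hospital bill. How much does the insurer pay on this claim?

Nothing has been paid toward the $1,625 deductible, so the first $1,625 of this charge is applied there.
The remaining $9,325 (= $10,950 − $1,625) moves to coinsurance.
50% of $9,325 = $4,662.50 falls to the traveler.
That puts the traveler's cost at $1,625 + $4,662.50 = $6,287.50 before any cap.
Cumulative spending $0 + $6,287.50 = $6,287.50 stays under the $7,000 maximum.
The plan picks up $10,950 − $6,287.50 = $4,662.50.

$4,662.50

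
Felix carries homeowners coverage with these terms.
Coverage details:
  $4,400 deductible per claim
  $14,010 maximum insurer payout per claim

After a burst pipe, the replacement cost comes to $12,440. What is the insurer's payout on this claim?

$8,040

Subtract the deductible: $12,440 − $4,400 = $8,040.
$8,040 is within the $14,010 limit, so the insurer pays $8,040.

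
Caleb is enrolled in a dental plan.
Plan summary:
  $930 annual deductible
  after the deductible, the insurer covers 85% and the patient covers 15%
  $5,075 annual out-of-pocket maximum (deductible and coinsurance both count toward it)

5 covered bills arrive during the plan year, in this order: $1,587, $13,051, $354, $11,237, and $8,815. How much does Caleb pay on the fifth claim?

$350.15

#1 ($1,587): deductible takes $930, $657 remains; 15% of $657 = $98.55. Cost to patient: $1,028.55. OOP to date $1,028.55.
#2 ($13,051): 15% coinsurance on $13,051 = $1,957.65. Patient pays $1,957.65; OOP now $2,986.20.
#3 ($354): deductible already satisfied, so patient's share is 15% × $354 = $53.10. Patient owes $53.10 (running OOP $3,039.30).
#4 ($11,237): deductible already satisfied, so patient's share is 15% × $11,237 = $1,685.55. Patient owes $1,685.55 (running OOP $4,724.85).
#5 ($8,815): deductible already satisfied, so patient's share is 15% × $8,815 = $1,322.25. Adding that to $4,724.85 gives $6,047.10, past the $5,075 cap; patient pays only $5,075 − $4,724.85 = $350.15.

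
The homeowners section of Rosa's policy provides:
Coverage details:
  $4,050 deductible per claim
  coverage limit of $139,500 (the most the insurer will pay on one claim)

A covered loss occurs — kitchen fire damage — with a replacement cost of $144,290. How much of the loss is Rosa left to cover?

$4,790

Less the $4,050 deductible: $144,290 − $4,050 = $140,240.
$140,240 exceeds the $139,500 limit, so the insurer pays the limit: $139,500.
Homeowner's share is the uncovered remainder: $144,290 − $139,500 = $4,790.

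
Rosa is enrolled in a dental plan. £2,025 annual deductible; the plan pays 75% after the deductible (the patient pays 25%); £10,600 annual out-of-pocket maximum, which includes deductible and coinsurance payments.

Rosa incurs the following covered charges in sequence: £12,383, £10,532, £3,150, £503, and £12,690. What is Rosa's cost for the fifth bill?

£2,439.25

Bill 1, £12,383: deductible takes £2,025, £10,358 remains; coinsurance £10,358 × 25% = £2,589.50. Patient pays £4,614.50; OOP now £4,614.50.
Bill 2, £10,532: deductible met; 25% of £10,532 = £2,633. Patient owes £2,633 (running OOP £7,247.50).
Bill 3, £3,150: 25% coinsurance on £3,150 = £787.50. Cost to patient: £787.50. OOP to date £8,035.
Bill 4, £503: deductible already satisfied, so patient's share is 25% × £503 = £125.75. Patient pays £125.75; OOP now £8,160.75.
Bill 5, £12,690: deductible met; 25% of £12,690 = £3,172.50. Adding that to £8,160.75 gives £11,333.25, past the £10,600 cap; patient pays only £10,600 − £8,160.75 = £2,439.25.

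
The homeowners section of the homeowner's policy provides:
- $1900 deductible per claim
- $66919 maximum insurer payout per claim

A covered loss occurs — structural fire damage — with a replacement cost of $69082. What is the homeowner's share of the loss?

$2163

Subtract the deductible: $69082 − $1900 = $67182.
The $66919 per-incident cap binds; insurer pays $66919.
Out of pocket: $69082 − $66919 = $2163.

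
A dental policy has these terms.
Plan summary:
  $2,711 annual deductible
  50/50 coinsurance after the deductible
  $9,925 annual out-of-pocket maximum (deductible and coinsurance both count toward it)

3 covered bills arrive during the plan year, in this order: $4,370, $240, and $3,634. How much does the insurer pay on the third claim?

$1,817

Bill 1, $4,370: deductible takes $2,711, $1,659 remains; coinsurance $1,659 × 50% = $829.50. Patient pays $3,540.50; OOP now $3,540.50. Insurer: $4,370 − $3,540.50 = $829.50.
Bill 2, $240: deductible met; 50% of $240 = $120. Cost to patient: $120. OOP to date $3,660.50. Insurer: $240 − $120 = $120.
Bill 3, $3,634: deductible met; 50% of $3,634 = $1,817. Patient pays $1,817; OOP now $5,477.50. Insurer: $3,634 − $1,817 = $1,817.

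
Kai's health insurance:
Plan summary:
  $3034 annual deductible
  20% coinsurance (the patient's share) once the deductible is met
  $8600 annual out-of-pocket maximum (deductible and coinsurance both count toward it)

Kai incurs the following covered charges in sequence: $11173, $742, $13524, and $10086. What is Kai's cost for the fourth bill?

Claim 1 ($11173): $3034 finishes the deductible; $8139 goes to coinsurance; patient's 20% is $1627.80. Patient pays $4661.80; OOP now $4661.80.
Claim 2 ($742): 20% coinsurance on $742 = $148.40. Cost to patient: $148.40. OOP to date $4810.20.
Claim 3 ($13524): deductible already satisfied, so patient's share is 20% × $13524 = $2704.80. Cost to patient: $2704.80. OOP to date $7515.
Claim 4 ($10086): 20% coinsurance on $10086 = $2017.20. Adding that to $7515 gives $9532.20, past the $8600 cap; patient pays only $8600 − $7515 = $1085.

$1085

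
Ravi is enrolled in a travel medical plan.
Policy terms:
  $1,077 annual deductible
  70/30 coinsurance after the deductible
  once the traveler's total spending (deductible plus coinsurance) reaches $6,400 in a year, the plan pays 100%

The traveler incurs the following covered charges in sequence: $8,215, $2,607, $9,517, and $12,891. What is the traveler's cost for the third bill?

#1 ($8,215): $1,077 finishes the deductible; $7,138 goes to coinsurance; coinsurance $7,138 × 30% = $2,141.40. Traveler pays $3,218.40; OOP now $3,218.40.
#2 ($2,607): deductible met; 30% of $2,607 = $782.10. Cost to traveler: $782.10. OOP to date $4,000.50.
#3 ($9,517): deductible already satisfied, so traveler's share is 30% × $9,517 = $2,855.10. Adding that to $4,000.50 gives $6,855.60, past the $6,400 cap; traveler pays only $6,400 − $4,000.50 = $2,399.50.

$2,399.50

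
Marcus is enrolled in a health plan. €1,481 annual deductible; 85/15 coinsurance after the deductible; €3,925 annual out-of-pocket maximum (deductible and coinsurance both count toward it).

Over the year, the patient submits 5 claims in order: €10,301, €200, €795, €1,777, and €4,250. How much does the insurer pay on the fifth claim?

€3,612.50

Claim 1 (€10,301): €1,481 to deductible, leaving €8,820; coinsurance €8,820 × 15% = €1,323. Patient pays €2,804; OOP now €2,804. Insurer: €10,301 − €2,804 = €7,497.
Claim 2 (€200): 15% coinsurance on €200 = €30. Patient owes €30 (running OOP €2,834). Plan pays €200 − €30 = €170.
Claim 3 (€795): 15% coinsurance on €795 = €119.25. Cost to patient: €119.25. OOP to date €2,953.25. Plan pays €795 − €119.25 = €675.75.
Claim 4 (€1,777): 15% coinsurance on €1,777 = €266.55. Cost to patient: €266.55. OOP to date €3,219.80. Insurer: €1,777 − €266.55 = €1,510.45.
Claim 5 (€4,250): deductible met; 15% of €4,250 = €637.50. Patient pays €637.50; OOP now €3,857.30. Insurer: €4,250 − €637.50 = €3,612.50.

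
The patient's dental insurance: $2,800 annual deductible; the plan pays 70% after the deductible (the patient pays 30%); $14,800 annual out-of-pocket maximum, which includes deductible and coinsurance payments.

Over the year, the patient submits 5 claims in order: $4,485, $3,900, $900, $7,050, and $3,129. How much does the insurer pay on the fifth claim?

Claim 1 ($4,485): deductible takes $2,800, $1,685 remains; coinsurance $1,685 × 30% = $505.50. Patient owes $3,305.50 (running OOP $3,305.50). Insurer: $4,485 − $3,305.50 = $1,179.50.
Claim 2 ($3,900): 30% coinsurance on $3,900 = $1,170. Cost to patient: $1,170. OOP to date $4,475.50. Insurer: $3,900 − $1,170 = $2,730.
Claim 3 ($900): deductible met; 30% of $900 = $270. Patient owes $270 (running OOP $4,745.50). Plan pays $900 − $270 = $630.
Claim 4 ($7,050): deductible met; 30% of $7,050 = $2,115. Patient pays $2,115; OOP now $6,860.50. Insurer: $7,050 − $2,115 = $4,935.
Claim 5 ($3,129): deductible already satisfied, so patient's share is 30% × $3,129 = $938.70. Cost to patient: $938.70. OOP to date $7,799.20. Insurer: $3,129 − $938.70 = $2,190.30.

$2,190.30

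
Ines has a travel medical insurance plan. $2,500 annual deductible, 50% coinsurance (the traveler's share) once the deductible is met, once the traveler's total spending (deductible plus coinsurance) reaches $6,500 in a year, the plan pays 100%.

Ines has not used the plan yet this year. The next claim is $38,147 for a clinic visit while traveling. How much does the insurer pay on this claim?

$31,647

The full $2,500 deductible is still open; $2,500 of this bill applies to it.
After the $2,500 deductible portion, $38,147 − $2,500 = $35,647 is subject to coinsurance.
Traveler's 50% share of $35,647 is $17,823.50.
That puts the traveler's cost at $2,500 + $17,823.50 = $20,323.50 before any cap.
Adding $20,323.50 to the $0 already spent would give $20,323.50, which exceeds the $6,500 cap; the traveler pays just $6,500 − $0 = $6,500.
The plan picks up $38,147 − $6,500 = $31,647.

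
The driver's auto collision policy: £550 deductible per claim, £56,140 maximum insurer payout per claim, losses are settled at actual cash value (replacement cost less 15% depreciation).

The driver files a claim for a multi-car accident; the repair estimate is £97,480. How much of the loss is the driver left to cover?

£41,340

Actual cash value after 15% depreciation: £97,480 × 85% = £82,858.
After the deductible, £82,858 − £550 = £82,308 remains.
The £56,140 per-incident cap binds; insurer pays £56,140.
The driver bears the rest of the original loss: £97,480 − £56,140 = £41,340.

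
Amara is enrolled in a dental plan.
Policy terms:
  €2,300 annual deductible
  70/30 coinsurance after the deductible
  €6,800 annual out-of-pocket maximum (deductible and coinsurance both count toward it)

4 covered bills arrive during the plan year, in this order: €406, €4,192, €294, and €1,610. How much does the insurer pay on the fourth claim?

€1,127

Claim 1 (€406): entire amount goes to the deductible. Patient pays €406; OOP now €406. Insurer: €406 − €406 = €0.
Claim 2 (€4,192): deductible takes €1,894, €2,298 remains; coinsurance €2,298 × 30% = €689.40. Patient owes €2,583.40 (running OOP €2,989.40). Plan pays €4,192 − €2,583.40 = €1,608.60.
Claim 3 (€294): 30% coinsurance on €294 = €88.20. Patient pays €88.20; OOP now €3,077.60. Plan pays €294 − €88.20 = €205.80.
Claim 4 (€1,610): deductible already satisfied, so patient's share is 30% × €1,610 = €483. Patient pays €483; OOP now €3,560.60. Plan pays €1,610 − €483 = €1,127.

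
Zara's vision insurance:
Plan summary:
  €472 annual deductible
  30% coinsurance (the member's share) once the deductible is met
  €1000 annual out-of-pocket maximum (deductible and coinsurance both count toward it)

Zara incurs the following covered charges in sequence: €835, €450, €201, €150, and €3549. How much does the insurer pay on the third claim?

€140.70

Bill 1, €835: €472 to deductible, leaving €363; coinsurance €363 × 30% = €108.90. Member pays €580.90; OOP now €580.90. Insurer: €835 − €580.90 = €254.10.
Bill 2, €450: deductible already satisfied, so member's share is 30% × €450 = €135. Cost to member: €135. OOP to date €715.90. Insurer: €450 − €135 = €315.
Bill 3, €201: deductible met; 30% of €201 = €60.30. Member owes €60.30 (running OOP €776.20). Insurer: €201 − €60.30 = €140.70.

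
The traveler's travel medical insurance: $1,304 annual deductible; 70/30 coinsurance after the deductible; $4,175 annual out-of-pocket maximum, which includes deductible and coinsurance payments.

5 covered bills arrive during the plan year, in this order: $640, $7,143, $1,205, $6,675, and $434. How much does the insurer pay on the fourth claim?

$6,109.20

#1 ($640): all of it applies to the deductible. Traveler pays $640; OOP now $640. Plan pays $640 − $640 = $0.
#2 ($7,143): $664 to deductible, leaving $6,479; 30% of $6,479 = $1,943.70. Traveler owes $2,607.70 (running OOP $3,247.70). Insurer: $7,143 − $2,607.70 = $4,535.30.
#3 ($1,205): 30% coinsurance on $1,205 = $361.50. Cost to traveler: $361.50. OOP to date $3,609.20. Plan pays $1,205 − $361.50 = $843.50.
#4 ($6,675): 30% coinsurance on $6,675 = $2,002.50. Adding that to $3,609.20 gives $5,611.70, past the $4,175 cap; traveler pays only $4,175 − $3,609.20 = $565.80. Plan pays $6,675 − $565.80 = $6,109.20.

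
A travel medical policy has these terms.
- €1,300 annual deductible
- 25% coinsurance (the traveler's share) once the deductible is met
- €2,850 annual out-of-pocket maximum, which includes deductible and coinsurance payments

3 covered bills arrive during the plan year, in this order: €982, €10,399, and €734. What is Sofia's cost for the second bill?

€1,868

Bill 1, €982: fully absorbed by the deductible. Cost to traveler: €982. OOP to date €982.
Bill 2, €10,399: deductible takes €318, €10,081 remains; traveler's 25% is €2,520.25. Claim cost before the cap: €318 + €2,520.25 = €2,838.25. Adding that to €982 gives €3,820.25, past the €2,850 cap; traveler pays only €2,850 − €982 = €1,868.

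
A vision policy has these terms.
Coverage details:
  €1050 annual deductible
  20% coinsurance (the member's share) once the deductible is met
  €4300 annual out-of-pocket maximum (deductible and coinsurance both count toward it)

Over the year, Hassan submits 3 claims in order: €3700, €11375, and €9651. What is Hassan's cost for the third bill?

Claim 1 (€3700): deductible takes €1050, €2650 remains; member's 20% is €530. Cost to member: €1580. OOP to date €1580.
Claim 2 (€11375): 20% coinsurance on €11375 = €2275. Member owes €2275 (running OOP €3855).
Claim 3 (€9651): 20% coinsurance on €9651 = €1930.20. Adding that to €3855 gives €5785.20, past the €4300 cap; member pays only €4300 − €3855 = €445.

€445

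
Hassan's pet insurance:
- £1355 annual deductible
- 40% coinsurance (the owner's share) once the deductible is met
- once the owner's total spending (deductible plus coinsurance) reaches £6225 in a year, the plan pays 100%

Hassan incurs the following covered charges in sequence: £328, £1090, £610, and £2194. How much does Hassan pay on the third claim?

£244

Claim 1 — £328: all of it applies to the deductible. Cost to owner: £328. OOP to date £328.
Claim 2 — £1090: £1027 to deductible, leaving £63; owner's 40% is £25.20. Owner owes £1052.20 (running OOP £1380.20).
Claim 3 — £610: 40% coinsurance on £610 = £244. Owner pays £244; OOP now £1624.20.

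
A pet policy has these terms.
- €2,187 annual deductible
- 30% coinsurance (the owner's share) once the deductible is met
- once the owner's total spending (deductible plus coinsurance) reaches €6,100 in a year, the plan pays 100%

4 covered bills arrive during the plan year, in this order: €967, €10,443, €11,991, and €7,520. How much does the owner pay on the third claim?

€1,146.10

Bill 1, €967: all of it applies to the deductible. Cost to owner: €967. OOP to date €967.
Bill 2, €10,443: €1,220 to deductible, leaving €9,223; 30% of €9,223 = €2,766.90. Owner pays €3,986.90; OOP now €4,953.90.
Bill 3, €11,991: deductible met; 30% of €11,991 = €3,597.30. That would push OOP to €8,551.20, over the €6,100 cap, so owner pays €6,100 − €4,953.90 = €1,146.10.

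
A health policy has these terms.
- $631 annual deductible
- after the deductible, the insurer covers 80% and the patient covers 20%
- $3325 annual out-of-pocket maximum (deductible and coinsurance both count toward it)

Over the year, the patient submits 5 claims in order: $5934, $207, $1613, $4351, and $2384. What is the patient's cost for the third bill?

$322.60

#1 ($5934): $631 to deductible, leaving $5303; coinsurance $5303 × 20% = $1060.60. Patient owes $1691.60 (running OOP $1691.60).
#2 ($207): deductible met; 20% of $207 = $41.40. Patient pays $41.40; OOP now $1733.
#3 ($1613): deductible met; 20% of $1613 = $322.60. Patient owes $322.60 (running OOP $2055.60).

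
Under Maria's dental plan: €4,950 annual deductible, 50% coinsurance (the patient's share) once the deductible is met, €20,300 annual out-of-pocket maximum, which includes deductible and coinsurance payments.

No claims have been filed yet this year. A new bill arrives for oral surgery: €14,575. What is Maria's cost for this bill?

The full €4,950 deductible is still open; €4,950 of this bill applies to it.
That leaves €14,575 − €4,950 = €9,625 for coinsurance.
50% of €9,625 = €4,812.50 falls to the patient.
So the patient owes €4,950 + €4,812.50 = €9,762.50 before any cap.
Total out-of-pocket so far would be €0 + €9,762.50 = €9,762.50, below the €20,300 cap — no reduction.

€9,762.50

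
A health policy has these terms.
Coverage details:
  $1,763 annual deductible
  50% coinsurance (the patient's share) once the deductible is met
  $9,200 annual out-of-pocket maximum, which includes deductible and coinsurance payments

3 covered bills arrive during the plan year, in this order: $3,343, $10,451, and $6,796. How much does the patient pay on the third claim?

#1 ($3,343): $1,763 finishes the deductible; $1,580 goes to coinsurance; patient's 50% is $790. Patient pays $2,553; OOP now $2,553.
#2 ($10,451): 50% coinsurance on $10,451 = $5,225.50. Cost to patient: $5,225.50. OOP to date $7,778.50.
#3 ($6,796): deductible already satisfied, so patient's share is 50% × $6,796 = $3,398. OOP would hit $11,176.50 > $9,200, so the cap limits the patient to $9,200 − $7,778.50 = $1,421.50.

$1,421.50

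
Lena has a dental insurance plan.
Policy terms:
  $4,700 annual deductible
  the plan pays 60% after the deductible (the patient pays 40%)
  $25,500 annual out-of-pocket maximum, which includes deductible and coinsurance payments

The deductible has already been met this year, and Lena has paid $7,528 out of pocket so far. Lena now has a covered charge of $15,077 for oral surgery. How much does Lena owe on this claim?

$6,030.80

The deductible is already satisfied, so the full bill goes to coinsurance.
Patient's 40% share of $15,077 is $6,030.80.
Cumulative spending $7,528 + $6,030.80 = $13,558.80 stays under the $25,500 maximum.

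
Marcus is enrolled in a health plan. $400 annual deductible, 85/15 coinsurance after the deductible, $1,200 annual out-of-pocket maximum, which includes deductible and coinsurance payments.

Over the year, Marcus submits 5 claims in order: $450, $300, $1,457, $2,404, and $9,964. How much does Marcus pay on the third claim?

Bill 1, $450: $400 to deductible, leaving $50; patient's 15% is $7.50. Cost to patient: $407.50. OOP to date $407.50.
Bill 2, $300: 15% coinsurance on $300 = $45. Cost to patient: $45. OOP to date $452.50.
Bill 3, $1,457: deductible already satisfied, so patient's share is 15% × $1,457 = $218.55. Cost to patient: $218.55. OOP to date $671.05.

$218.55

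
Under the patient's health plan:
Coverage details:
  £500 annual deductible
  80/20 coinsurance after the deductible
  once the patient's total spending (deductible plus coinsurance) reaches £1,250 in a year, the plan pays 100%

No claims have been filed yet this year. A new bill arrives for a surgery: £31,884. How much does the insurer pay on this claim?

Deductible not yet touched, so the first £500 of the bill goes to the deductible.
That leaves £31,884 − £500 = £31,384 for coinsurance.
20% of £31,384 = £6,276.80 falls to the patient.
So the patient owes £500 + £6,276.80 = £6,776.80 before any cap.
Year-to-date out-of-pocket would reach £0 + £6,776.80 = £6,776.80, above the £1,250 maximum, so the patient pays only £1,250 − £0 = £1,250.
Insurer pays the balance: £31,884 − £1,250 = £30,634.

£30,634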